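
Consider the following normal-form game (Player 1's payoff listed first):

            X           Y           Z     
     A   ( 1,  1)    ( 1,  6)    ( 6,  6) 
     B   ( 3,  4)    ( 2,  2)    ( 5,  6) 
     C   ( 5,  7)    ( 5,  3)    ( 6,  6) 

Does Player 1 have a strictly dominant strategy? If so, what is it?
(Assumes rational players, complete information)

No strictly dominant strategy exists for Player 1

Work:
A strategy strictly dominates another if it gives a strictly higher payoff against every opponent action. Compare each pair of P1's strategies column-by-column:
  A vs B: [1 vs 3, 1 vs 2, 6 vs 5] → A does not strictly dominate B (column X: 1 ≤ 3)
  A vs C: [1 vs 5, 1 vs 5, 6 vs 6] → A does not strictly dominate C (column X: 1 ≤ 5)
  B vs A: [3 vs 1, 2 vs 1, 5 vs 6] → B does not strictly dominate A (column Z: 5 ≤ 6)
  B vs C: [3 vs 5, 2 vs 5, 5 vs 6] → B does not strictly dominate C (column X: 3 ≤ 5)
  C vs A: [5 vs 1, 5 vs 1, 6 vs 6] → C does not strictly dominate A (column Z: 6 ≤ 6)
  C vs B: [5 vs 3, 5 vs 2, 6 vs 5] → C strictly dominates B
No single strategy strictly dominates all others → no strictly dominant strategy.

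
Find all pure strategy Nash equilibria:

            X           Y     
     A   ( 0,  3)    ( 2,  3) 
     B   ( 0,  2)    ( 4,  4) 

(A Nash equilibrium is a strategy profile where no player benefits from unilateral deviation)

Nash equilibrium: (A, X), (B, Y)

Work:
Best responses:
  P1 vs X: payoffs [0, 0] → best response A/B (payoff 0)
  P1 vs Y: payoffs [2, 4] → best response B (payoff 4)
  P2 vs A: payoffs [3, 3] → best response X/Y (payoff 3)
  P2 vs B: payoffs [2, 4] → best response Y (payoff 4)
Mutual best responses: (A,X), (B,Y) → Nash equilibria.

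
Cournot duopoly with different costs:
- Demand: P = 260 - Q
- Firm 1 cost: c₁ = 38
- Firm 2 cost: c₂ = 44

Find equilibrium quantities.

q₁* = 76.0, q₂* = 70.0

Work:
Reaction: q₁ = (260 - 38 - q₂)/2
Reaction: q₂ = (260 - 44 - q₁)/2
Solve simultaneously:
q₁* = (260 - 2×38 + 44)/3 = 76.0
q₂* = (260 - 2×44 + 38)/3 = 70.0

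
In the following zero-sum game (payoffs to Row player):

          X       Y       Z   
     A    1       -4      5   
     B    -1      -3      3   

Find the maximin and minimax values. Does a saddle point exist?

Maximin = -3, Minimax = -3, Saddle: True

Work:
Row minimums: [-4, -3] → maximin = -3
Column maximums: [1, -3, 5] → minimax = -3
Saddle point exists! Game value = -3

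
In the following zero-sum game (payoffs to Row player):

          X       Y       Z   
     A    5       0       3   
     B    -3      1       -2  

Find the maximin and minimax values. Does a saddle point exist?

Maximin = 0, Minimax = 1, Saddle: False

Work:
Row minimums: [0, -3] → maximin = 0
Column maximums: [5, 1, 3] → minimax = 1
No saddle point (maximin ≠ minimax). Mixed strategy needed.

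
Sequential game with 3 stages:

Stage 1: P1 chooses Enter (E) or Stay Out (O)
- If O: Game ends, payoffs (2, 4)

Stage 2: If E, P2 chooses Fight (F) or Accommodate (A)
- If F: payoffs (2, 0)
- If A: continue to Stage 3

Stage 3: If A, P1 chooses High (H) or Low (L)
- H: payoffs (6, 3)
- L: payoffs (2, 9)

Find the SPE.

SPE: (E, A, H); Outcome (6, 3)

Work:
Stage 3: P1 chooses H (6 vs 2)
Stage 2: P2: F->0, A->3 (anticipating H). Choose A
Stage 1: P1: O->2, E->6 (anticipating A, H). Choose E
SPE path: E -> A -> H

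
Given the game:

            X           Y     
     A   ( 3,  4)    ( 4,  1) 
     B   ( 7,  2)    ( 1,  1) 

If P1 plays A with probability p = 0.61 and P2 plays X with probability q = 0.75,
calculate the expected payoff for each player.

E[P1] = 4.1275, E[P2] = 2.665

Work:
E[P1] = p·q·π₁(A,X) + p·(1-q)·π₁(A,Y) + (1-p)·q·π₁(B,X) + (1-p)·(1-q)·π₁(B,Y)
= 0.61·0.75·3 + 0.61·0.25·4 + 0.39·0.75·7 + 0.39·0.25·1
= 4.1275

E[P2] = 2.665 (similar calculation)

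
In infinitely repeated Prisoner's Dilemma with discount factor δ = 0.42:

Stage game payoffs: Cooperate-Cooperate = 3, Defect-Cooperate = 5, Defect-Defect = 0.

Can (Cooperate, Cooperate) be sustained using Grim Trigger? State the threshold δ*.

δ* = 0.4; since δ = 0.42 ≥ 0.4, cooperation can be sustained

Work:
For Grim Trigger:
Cooperate forever: 3/(1-δ)
Defect then punished: 5 + 0·δ/(1-δ)
Need: 3/(1-δ) ≥ 5 + 0·δ/(1-δ)
Solving: δ ≥ (T-R)/(T-P) = (5-3)/(5-0) = 0.4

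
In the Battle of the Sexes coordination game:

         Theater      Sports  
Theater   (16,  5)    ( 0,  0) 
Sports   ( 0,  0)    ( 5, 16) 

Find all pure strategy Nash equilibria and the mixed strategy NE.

Pure NE: (Theater, Theater) and (Sports, Sports); Mixed NE: p = 0.7619, q = 0.2381

Work:
Check pure NE:
(Theater, Theater): (16, 5) - no unilateral deviation beneficial
(Sports, Sports): (5, 16) - no unilateral deviation beneficial
Mixed NE: P1 plays Theater with p = 0.7619, P2 plays Theater with q = 0.2381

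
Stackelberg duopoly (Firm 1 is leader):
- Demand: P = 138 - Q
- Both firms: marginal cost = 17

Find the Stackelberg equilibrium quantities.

q₁* (leader) = 60.5, q₂* (follower) = 30.25

Work:
Follower's reaction: q₂ = (a - c - q₁)/2
Leader substitutes: π₁ = q₁·(a - q₁ - (a-c-q₁)/2 - c)
FOC: q₁* = (138 - 17)/2 = 60.50
Then: q₂* = (138 - 17 - 60.5)/2 = 30.25
Leader has first-mover advantage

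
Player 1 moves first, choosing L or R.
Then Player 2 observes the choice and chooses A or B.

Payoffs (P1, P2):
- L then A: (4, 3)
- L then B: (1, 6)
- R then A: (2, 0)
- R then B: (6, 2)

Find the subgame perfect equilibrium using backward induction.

P1 plays R, P2 plays B after L and B after R; Payoff (6, 2)

Work:
Backward induction:
After L: P2 chooses B → P1 gets 1
After R: P2 chooses B → P1 gets 6
P1 chooses R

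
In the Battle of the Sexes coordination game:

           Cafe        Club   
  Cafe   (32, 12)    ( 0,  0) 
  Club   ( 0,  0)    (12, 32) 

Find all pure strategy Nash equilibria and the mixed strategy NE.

Pure NE: (Cafe, Cafe) and (Club, Club); Mixed NE: p = 0.7273, q = 0.2727

Work:
Check pure NE:
(Cafe, Cafe): (32, 12) - no unilateral deviation beneficial
(Club, Club): (12, 32) - no unilateral deviation beneficial
Mixed NE: P1 plays Cafe with p = 0.7273, P2 plays Cafe with q = 0.2727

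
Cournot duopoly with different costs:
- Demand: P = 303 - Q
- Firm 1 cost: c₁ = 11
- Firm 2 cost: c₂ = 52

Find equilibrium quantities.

q₁* = 111.0, q₂* = 70.0

Work:
Reaction: q₁ = (303 - 11 - q₂)/2
Reaction: q₂ = (303 - 52 - q₁)/2
Solve simultaneously:
q₁* = (303 - 2×11 + 52)/3 = 111.0
q₂* = (303 - 2×52 + 11)/3 = 70.0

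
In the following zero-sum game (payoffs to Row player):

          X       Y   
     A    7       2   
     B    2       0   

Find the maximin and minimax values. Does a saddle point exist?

Maximin = 2, Minimax = 2, Saddle: True

Work:
Row minimums: [2, 0] → maximin = 2
Column maximums: [7, 2] → minimax = 2
Saddle point exists! Game value = 2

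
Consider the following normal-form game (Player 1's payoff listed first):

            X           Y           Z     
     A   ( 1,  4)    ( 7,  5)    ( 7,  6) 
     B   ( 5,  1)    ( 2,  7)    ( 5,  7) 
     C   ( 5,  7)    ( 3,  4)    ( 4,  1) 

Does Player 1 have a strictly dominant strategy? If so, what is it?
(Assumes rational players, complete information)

No strictly dominant strategy exists for Player 1

Work:
A strategy strictly dominates another if it gives a strictly higher payoff against every opponent action. Compare each pair of P1's strategies column-by-column:
  A vs B: [1 vs 5, 7 vs 2, 7 vs 5] → A does not strictly dominate B (column X: 1 ≤ 5)
  A vs C: [1 vs 5, 7 vs 3, 7 vs 4] → A does not strictly dominate C (column X: 1 ≤ 5)
  B vs A: [5 vs 1, 2 vs 7, 5 vs 7] → B does not strictly dominate A (column Y: 2 ≤ 7)
  B vs C: [5 vs 5, 2 vs 3, 5 vs 4] → B does not strictly dominate C (column X: 5 ≤ 5)
  C vs A: [5 vs 1, 3 vs 7, 4 vs 7] → C does not strictly dominate A (column Y: 3 ≤ 7)
  C vs B: [5 vs 5, 3 vs 2, 4 vs 5] → C does not strictly dominate B (column X: 5 ≤ 5)
No single strategy strictly dominates all others → no strictly dominant strategy.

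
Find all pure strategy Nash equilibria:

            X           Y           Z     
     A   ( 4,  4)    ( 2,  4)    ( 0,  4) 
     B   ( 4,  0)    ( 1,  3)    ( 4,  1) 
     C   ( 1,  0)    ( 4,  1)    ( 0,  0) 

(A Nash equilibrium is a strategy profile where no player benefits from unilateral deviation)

Nash equilibrium: (A, X), (C, Y)

Work:
Best responses:
  P1 vs X: payoffs [4, 4, 1] → best response A/B (payoff 4)
  P1 vs Y: payoffs [2, 1, 4] → best response C (payoff 4)
  P1 vs Z: payoffs [0, 4, 0] → best response B (payoff 4)
  P2 vs A: payoffs [4, 4, 4] → best response X/Y/Z (payoff 4)
  P2 vs B: payoffs [0, 3, 1] → best response Y (payoff 3)
  P2 vs C: payoffs [0, 1, 0] → best response Y (payoff 1)
Mutual best responses: (A,X), (C,Y) → Nash equilibria.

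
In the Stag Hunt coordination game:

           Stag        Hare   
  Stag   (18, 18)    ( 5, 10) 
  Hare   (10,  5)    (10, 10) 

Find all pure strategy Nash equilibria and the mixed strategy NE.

Pure NE: (Stag, Stag) and (Hare, Hare); Mixed NE: p = 0.3846, q = 0.3846

Work:
Check pure NE:
(Stag, Stag): (18, 18) - no unilateral deviation beneficial
(Hare, Hare): (10, 10) - no unilateral deviation beneficial
Mixed NE: P1 plays Stag with p = 0.3846, P2 plays Stag with q = 0.3846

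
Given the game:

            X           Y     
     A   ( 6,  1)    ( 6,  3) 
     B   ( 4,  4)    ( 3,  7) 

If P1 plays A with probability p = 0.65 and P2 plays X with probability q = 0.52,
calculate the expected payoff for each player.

E[P1] = 5.132, E[P2] = 3.178

Work:
E[P1] = p·q·π₁(A,X) + p·(1-q)·π₁(A,Y) + (1-p)·q·π₁(B,X) + (1-p)·(1-q)·π₁(B,Y)
= 0.65·0.52·6 + 0.65·0.48·6 + 0.35·0.52·4 + 0.35·0.48·3
= 5.132

E[P2] = 3.178 (similar calculation)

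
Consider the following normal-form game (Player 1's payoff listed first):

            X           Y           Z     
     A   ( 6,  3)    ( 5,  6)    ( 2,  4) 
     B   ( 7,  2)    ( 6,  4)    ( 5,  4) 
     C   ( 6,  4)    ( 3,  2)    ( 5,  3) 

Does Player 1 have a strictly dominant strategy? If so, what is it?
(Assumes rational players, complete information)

No strictly dominant strategy exists for Player 1

Work:
A strategy strictly dominates another if it gives a strictly higher payoff against every opponent action. Compare each pair of P1's strategies column-by-column:
  A vs B: [6 vs 7, 5 vs 6, 2 vs 5] → A does not strictly dominate B (column X: 6 ≤ 7)
  A vs C: [6 vs 6, 5 vs 3, 2 vs 5] → A does not strictly dominate C (column X: 6 ≤ 6)
  B vs A: [7 vs 6, 6 vs 5, 5 vs 2] → B strictly dominates A
  B vs C: [7 vs 6, 6 vs 3, 5 vs 5] → B does not strictly dominate C (column Z: 5 ≤ 5)
  C vs A: [6 vs 6, 3 vs 5, 5 vs 2] → C does not strictly dominate A (column X: 6 ≤ 6)
  C vs B: [6 vs 7, 3 vs 6, 5 vs 5] → C does not strictly dominate B (column X: 6 ≤ 7)
No single strategy strictly dominates all others → no strictly dominant strategy.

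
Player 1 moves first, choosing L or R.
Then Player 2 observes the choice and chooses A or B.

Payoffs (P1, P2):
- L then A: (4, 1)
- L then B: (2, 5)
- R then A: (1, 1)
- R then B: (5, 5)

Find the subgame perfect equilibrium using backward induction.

P1 plays R, P2 plays B after L and B after R; Payoff (5, 5)

Work:
Backward induction:
After L: P2 chooses B → P1 gets 2
After R: P2 chooses B → P1 gets 5
P1 chooses R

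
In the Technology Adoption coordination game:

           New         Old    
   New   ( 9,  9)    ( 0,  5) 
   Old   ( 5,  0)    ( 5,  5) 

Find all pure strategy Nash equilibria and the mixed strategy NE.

Pure NE: (New, New) and (Old, Old); Mixed NE: p = 0.5556, q = 0.5556

Work:
Check pure NE:
(New, New): (9, 9) - no unilateral deviation beneficial
(Old, Old): (5, 5) - no unilateral deviation beneficial
Mixed NE: P1 plays New with p = 0.5556, P2 plays New with q = 0.5556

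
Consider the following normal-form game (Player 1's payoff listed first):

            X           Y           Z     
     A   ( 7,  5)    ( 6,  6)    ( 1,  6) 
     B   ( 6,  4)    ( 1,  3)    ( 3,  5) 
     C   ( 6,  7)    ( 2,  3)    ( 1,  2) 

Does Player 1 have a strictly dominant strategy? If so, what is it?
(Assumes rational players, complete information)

No strictly dominant strategy exists for Player 1

Work:
A strategy strictly dominates another if it gives a strictly higher payoff against every opponent action. Compare each pair of P1's strategies column-by-column:
  A vs B: [7 vs 6, 6 vs 1, 1 vs 3] → A does not strictly dominate B (column Z: 1 ≤ 3)
  A vs C: [7 vs 6, 6 vs 2, 1 vs 1] → A does not strictly dominate C (column Z: 1 ≤ 1)
  B vs A: [6 vs 7, 1 vs 6, 3 vs 1] → B does not strictly dominate A (column X: 6 ≤ 7)
  B vs C: [6 vs 6, 1 vs 2, 3 vs 1] → B does not strictly dominate C (column X: 6 ≤ 6)
  C vs A: [6 vs 7, 2 vs 6, 1 vs 1] → C does not strictly dominate A (column X: 6 ≤ 7)
  C vs B: [6 vs 6, 2 vs 1, 1 vs 3] → C does not strictly dominate B (column X: 6 ≤ 6)
No single strategy strictly dominates all others → no strictly dominant strategy.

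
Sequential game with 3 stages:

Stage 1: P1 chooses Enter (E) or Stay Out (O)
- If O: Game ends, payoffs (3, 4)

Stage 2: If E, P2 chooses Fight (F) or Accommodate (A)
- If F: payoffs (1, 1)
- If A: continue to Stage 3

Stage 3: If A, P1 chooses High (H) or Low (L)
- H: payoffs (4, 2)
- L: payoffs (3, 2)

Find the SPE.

SPE: (E, A, H); Outcome (4, 2)

Work:
Stage 3: P1 chooses H (4 vs 3)
Stage 2: P2: F->1, A->2 (anticipating H). Choose A
Stage 1: P1: O->3, E->4 (anticipating A, H). Choose E
SPE path: E -> A -> H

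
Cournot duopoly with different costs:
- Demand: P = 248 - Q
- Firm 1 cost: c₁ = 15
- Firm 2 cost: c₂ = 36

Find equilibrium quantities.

q₁* = 84.67, q₂* = 63.67

Work:
Reaction: q₁ = (248 - 15 - q₂)/2
Reaction: q₂ = (248 - 36 - q₁)/2
Solve simultaneously:
q₁* = (248 - 2×15 + 36)/3 = 84.67
q₂* = (248 - 2×36 + 15)/3 = 63.67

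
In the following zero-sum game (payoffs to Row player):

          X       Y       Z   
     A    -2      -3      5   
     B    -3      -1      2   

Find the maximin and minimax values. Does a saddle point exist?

Maximin = -3, Minimax = -2, Saddle: False

Work:
Row minimums: [-3, -3] → maximin = -3
Column maximums: [-2, -1, 5] → minimax = -2
No saddle point (maximin ≠ minimax). Mixed strategy needed.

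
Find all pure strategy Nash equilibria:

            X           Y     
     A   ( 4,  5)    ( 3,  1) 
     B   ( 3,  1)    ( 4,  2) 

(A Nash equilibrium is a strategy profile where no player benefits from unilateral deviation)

Nash equilibrium: (A, X), (B, Y)

Work:
Best responses:
  P1 vs X: payoffs [4, 3] → best response A (payoff 4)
  P1 vs Y: payoffs [3, 4] → best response B (payoff 4)
  P2 vs A: payoffs [5, 1] → best response X (payoff 5)
  P2 vs B: payoffs [1, 2] → best response Y (payoff 2)
Mutual best responses: (A,X), (B,Y) → Nash equilibria.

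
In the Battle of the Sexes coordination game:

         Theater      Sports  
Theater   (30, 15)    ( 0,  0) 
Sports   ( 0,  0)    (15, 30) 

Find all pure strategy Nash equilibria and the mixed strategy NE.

Pure NE: (Theater, Theater) and (Sports, Sports); Mixed NE: p = 0.6667, q = 0.3333

Work:
Check pure NE:
(Theater, Theater): (30, 15) - no unilateral deviation beneficial
(Sports, Sports): (15, 30) - no unilateral deviation beneficial
Mixed NE: P1 plays Theater with p = 0.6667, P2 plays Theater with q = 0.3333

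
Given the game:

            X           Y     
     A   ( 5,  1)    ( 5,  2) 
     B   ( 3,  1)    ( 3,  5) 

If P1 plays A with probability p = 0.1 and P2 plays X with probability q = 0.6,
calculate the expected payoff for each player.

E[P1] = 3.2, E[P2] = 2.48

Work:
E[P1] = p·q·π₁(A,X) + p·(1-q)·π₁(A,Y) + (1-p)·q·π₁(B,X) + (1-p)·(1-q)·π₁(B,Y)
= 0.1·0.6·5 + 0.1·0.4·5 + 0.9·0.6·3 + 0.9·0.4·3
= 3.2

E[P2] = 2.48 (similar calculation)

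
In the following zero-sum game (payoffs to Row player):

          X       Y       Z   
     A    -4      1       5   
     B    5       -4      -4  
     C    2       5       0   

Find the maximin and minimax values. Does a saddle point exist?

Maximin = 0, Minimax = 5, Saddle: False

Work:
Row minimums: [-4, -4, 0] → maximin = 0
Column maximums: [5, 5, 5] → minimax = 5
No saddle point (maximin ≠ minimax). Mixed strategy needed.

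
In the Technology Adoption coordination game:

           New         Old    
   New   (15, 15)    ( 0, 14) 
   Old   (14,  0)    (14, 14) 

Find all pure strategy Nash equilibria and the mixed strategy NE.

Pure NE: (New, New) and (Old, Old); Mixed NE: p = 0.9333, q = 0.9333

Work:
Check pure NE:
(New, New): (15, 15) - no unilateral deviation beneficial
(Old, Old): (14, 14) - no unilateral deviation beneficial
Mixed NE: P1 plays New with p = 0.9333, P2 plays New with q = 0.9333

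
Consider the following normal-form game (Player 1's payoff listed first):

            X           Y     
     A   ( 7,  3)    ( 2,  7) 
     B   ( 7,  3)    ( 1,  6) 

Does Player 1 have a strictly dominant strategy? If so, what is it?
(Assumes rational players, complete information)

No strictly dominant strategy exists for Player 1

Work:
A strategy strictly dominates another if it gives a strictly higher payoff against every opponent action. Compare each pair of P1's strategies column-by-column:
  A vs B: [7 vs 7, 2 vs 1] → A does not strictly dominate B (column X: 7 ≤ 7)
  B vs A: [7 vs 7, 1 vs 2] → B does not strictly dominate A (column X: 7 ≤ 7)
No single strategy strictly dominates all others → no strictly dominant strategy.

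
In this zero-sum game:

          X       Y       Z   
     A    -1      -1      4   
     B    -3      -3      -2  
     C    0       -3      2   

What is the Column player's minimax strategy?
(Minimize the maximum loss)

Column should play Y, value = -1

Work:
Column player minimizes Row's maximum payoff:
Column X: max payoff to Row = 0
Column Y: max payoff to Row = -1
Column Z: max payoff to Row = 4
Minimum is -1, achieved by column Y.
Minimax strategy: Y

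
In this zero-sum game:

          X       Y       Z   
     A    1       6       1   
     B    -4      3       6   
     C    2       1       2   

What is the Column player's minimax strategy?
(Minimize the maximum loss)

Column should play X, value = 2

Work:
Column player minimizes Row's maximum payoff:
Column X: max payoff to Row = 2
Column Y: max payoff to Row = 6
Column Z: max payoff to Row = 6
Minimum is 2, achieved by column X.
Minimax strategy: X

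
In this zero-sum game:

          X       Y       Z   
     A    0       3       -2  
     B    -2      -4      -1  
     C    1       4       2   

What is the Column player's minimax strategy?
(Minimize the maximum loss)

Column should play X, value = 1

Work:
Column player minimizes Row's maximum payoff:
Column X: max payoff to Row = 1
Column Y: max payoff to Row = 4
Column Z: max payoff to Row = 2
Minimum is 1, achieved by column X.
Minimax strategy: X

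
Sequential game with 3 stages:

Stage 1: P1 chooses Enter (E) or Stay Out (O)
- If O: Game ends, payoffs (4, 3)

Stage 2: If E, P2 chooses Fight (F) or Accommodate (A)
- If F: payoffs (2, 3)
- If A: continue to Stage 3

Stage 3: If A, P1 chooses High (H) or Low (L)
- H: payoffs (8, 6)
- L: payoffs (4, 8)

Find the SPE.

SPE: (E, A, H); Outcome (8, 6)

Work:
Stage 3: P1 chooses H (8 vs 4)
Stage 2: P2: F->3, A->6 (anticipating H). Choose A
Stage 1: P1: O->4, E->8 (anticipating A, H). Choose E
SPE path: E -> A -> H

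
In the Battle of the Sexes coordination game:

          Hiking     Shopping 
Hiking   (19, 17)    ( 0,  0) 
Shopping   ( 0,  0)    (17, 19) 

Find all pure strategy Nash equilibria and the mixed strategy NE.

Pure NE: (Hiking, Hiking) and (Shopping, Shopping); Mixed NE: p = 0.5278, q = 0.4722

Work:
Check pure NE:
(Hiking, Hiking): (19, 17) - no unilateral deviation beneficial
(Shopping, Shopping): (17, 19) - no unilateral deviation beneficial
Mixed NE: P1 plays Hiking with p = 0.5278, P2 plays Hiking with q = 0.4722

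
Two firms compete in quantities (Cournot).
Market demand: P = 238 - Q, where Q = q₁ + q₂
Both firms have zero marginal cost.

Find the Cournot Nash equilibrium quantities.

q₁* = q₂* = 79.33; P* = 79.33

Work:
Profit: π_i = P·q_i = (a - q_i - q_j)·q_i
FOC: ∂π_i/∂q_i = a - 2q_i - q_j = 0
Reaction function: q_i = (238 - q_j)/2
Symmetry: q* = 238/3 = 79.33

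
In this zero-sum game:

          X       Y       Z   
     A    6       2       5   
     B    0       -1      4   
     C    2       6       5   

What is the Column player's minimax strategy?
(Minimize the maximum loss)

Column should play Z, value = 5

Work:
Column player minimizes Row's maximum payoff:
Column X: max payoff to Row = 6
Column Y: max payoff to Row = 6
Column Z: max payoff to Row = 5
Minimum is 5, achieved by column Z.
Minimax strategy: Z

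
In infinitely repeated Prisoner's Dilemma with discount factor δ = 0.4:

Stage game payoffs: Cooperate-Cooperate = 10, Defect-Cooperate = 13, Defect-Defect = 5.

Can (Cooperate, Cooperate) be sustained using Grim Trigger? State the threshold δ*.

δ* = 0.375; since δ = 0.4 ≥ 0.375, cooperation can be sustained

Work:
For Grim Trigger:
Cooperate forever: 10/(1-δ)
Defect then punished: 13 + 5·δ/(1-δ)
Need: 10/(1-δ) ≥ 13 + 5·δ/(1-δ)
Solving: δ ≥ (T-R)/(T-P) = (13-10)/(13-5) = 0.375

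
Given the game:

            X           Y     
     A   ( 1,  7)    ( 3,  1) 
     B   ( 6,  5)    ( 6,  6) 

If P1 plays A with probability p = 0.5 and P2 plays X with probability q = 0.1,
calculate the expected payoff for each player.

E[P1] = 4.4, E[P2] = 3.75

Work:
E[P1] = p·q·π₁(A,X) + p·(1-q)·π₁(A,Y) + (1-p)·q·π₁(B,X) + (1-p)·(1-q)·π₁(B,Y)
= 0.5·0.1·1 + 0.5·0.9·3 + 0.5·0.1·6 + 0.5·0.9·6
= 4.4

E[P2] = 3.75 (similar calculation)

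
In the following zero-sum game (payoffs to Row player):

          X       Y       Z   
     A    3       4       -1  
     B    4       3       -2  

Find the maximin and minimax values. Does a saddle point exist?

Maximin = -1, Minimax = -1, Saddle: True

Work:
Row minimums: [-1, -2] → maximin = -1
Column maximums: [4, 4, -1] → minimax = -1
Saddle point exists! Game value = -1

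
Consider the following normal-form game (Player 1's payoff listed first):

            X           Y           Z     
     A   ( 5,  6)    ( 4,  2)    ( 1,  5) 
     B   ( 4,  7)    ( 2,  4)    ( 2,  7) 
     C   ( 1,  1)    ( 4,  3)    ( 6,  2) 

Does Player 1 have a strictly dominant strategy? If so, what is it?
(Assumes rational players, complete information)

No strictly dominant strategy exists for Player 1

Work:
A strategy strictly dominates another if it gives a strictly higher payoff against every opponent action. Compare each pair of P1's strategies column-by-column:
  A vs B: [5 vs 4, 4 vs 2, 1 vs 2] → A does not strictly dominate B (column Z: 1 ≤ 2)
  A vs C: [5 vs 1, 4 vs 4, 1 vs 6] → A does not strictly dominate C (column Y: 4 ≤ 4)
  B vs A: [4 vs 5, 2 vs 4, 2 vs 1] → B does not strictly dominate A (column X: 4 ≤ 5)
  B vs C: [4 vs 1, 2 vs 4, 2 vs 6] → B does not strictly dominate C (column Y: 2 ≤ 4)
  C vs A: [1 vs 5, 4 vs 4, 6 vs 1] → C does not strictly dominate A (column X: 1 ≤ 5)
  C vs B: [1 vs 4, 4 vs 2, 6 vs 2] → C does not strictly dominate B (column X: 1 ≤ 4)
No single strategy strictly dominates all others → no strictly dominant strategy.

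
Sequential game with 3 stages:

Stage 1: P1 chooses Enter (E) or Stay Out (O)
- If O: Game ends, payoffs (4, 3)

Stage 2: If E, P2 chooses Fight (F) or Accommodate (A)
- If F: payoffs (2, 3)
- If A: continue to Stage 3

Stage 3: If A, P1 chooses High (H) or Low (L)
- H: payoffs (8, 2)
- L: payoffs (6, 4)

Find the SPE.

SPE: (O, F, H); Outcome (4, 3)

Work:
Stage 3: P1 chooses H (8 vs 6)
Stage 2: P2: F->3, A->2 (anticipating H). Choose F
Stage 1: P1: O->4, E->2 (anticipating F, H). Choose O
SPE path: O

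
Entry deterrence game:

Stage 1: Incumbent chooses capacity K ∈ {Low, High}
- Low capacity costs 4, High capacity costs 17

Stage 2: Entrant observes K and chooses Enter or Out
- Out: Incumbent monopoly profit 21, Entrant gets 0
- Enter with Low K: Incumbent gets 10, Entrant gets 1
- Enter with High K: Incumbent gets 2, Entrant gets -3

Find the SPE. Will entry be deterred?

SPE: (Low, Enter|Low, Out|High); Entry not deterred. Incumbent net profit = 6, Entrant gets 1

Work:
After Low K: Entrant enters (1 > 0)
After High K: Entrant stays out (-3 < 0)
Incumbent: Low → 10−4=6, High → 21−17=4
Incumbent chooses Low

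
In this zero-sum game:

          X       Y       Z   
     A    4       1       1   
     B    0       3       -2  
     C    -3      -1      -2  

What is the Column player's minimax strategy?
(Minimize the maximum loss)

Column should play Z, value = 1

Work:
Column player minimizes Row's maximum payoff:
Column X: max payoff to Row = 4
Column Y: max payoff to Row = 3
Column Z: max payoff to Row = 1
Minimum is 1, achieved by column Z.
Minimax strategy: Z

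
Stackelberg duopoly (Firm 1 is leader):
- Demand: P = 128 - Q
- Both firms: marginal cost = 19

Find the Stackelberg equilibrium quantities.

q₁* (leader) = 54.5, q₂* (follower) = 27.25

Work:
Follower's reaction: q₂ = (a - c - q₁)/2
Leader substitutes: π₁ = q₁·(a - q₁ - (a-c-q₁)/2 - c)
FOC: q₁* = (128 - 19)/2 = 54.50
Then: q₂* = (128 - 19 - 54.5)/2 = 27.25
Leader has first-mover advantage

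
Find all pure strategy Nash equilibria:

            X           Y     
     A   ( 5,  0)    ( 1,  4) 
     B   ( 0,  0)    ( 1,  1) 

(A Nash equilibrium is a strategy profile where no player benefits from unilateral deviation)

Nash equilibrium: (A, Y), (B, Y)

Work:
Best responses:
  P1 vs X: payoffs [5, 0] → best response A (payoff 5)
  P1 vs Y: payoffs [1, 1] → best response A/B (payoff 1)
  P2 vs A: payoffs [0, 4] → best response Y (payoff 4)
  P2 vs B: payoffs [0, 1] → best response Y (payoff 1)
Mutual best responses: (A,Y), (B,Y) → Nash equilibria.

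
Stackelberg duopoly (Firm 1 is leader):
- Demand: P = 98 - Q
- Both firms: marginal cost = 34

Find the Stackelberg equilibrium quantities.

q₁* (leader) = 32.0, q₂* (follower) = 16.0

Work:
Follower's reaction: q₂ = (a - c - q₁)/2
Leader substitutes: π₁ = q₁·(a - q₁ - (a-c-q₁)/2 - c)
FOC: q₁* = (98 - 34)/2 = 32.00
Then: q₂* = (98 - 34 - 32.0)/2 = 16.00
Leader has first-mover advantage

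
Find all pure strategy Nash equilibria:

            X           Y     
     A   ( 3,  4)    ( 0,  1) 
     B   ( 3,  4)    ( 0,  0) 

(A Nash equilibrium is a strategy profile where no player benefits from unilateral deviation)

Nash equilibrium: (A, X), (B, X)

Work:
Best responses:
  P1 vs X: payoffs [3, 3] → best response A/B (payoff 3)
  P1 vs Y: payoffs [0, 0] → best response A/B (payoff 0)
  P2 vs A: payoffs [4, 1] → best response X (payoff 4)
  P2 vs B: payoffs [4, 0] → best response X (payoff 4)
Mutual best responses: (A,X), (B,X) → Nash equilibria.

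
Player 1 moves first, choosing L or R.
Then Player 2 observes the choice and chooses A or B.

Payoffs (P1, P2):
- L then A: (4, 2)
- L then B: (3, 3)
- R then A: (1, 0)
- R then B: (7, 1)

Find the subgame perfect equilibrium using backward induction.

P1 plays R, P2 plays B after L and B after R; Payoff (7, 1)

Work:
Backward induction:
After L: P2 chooses B → P1 gets 3
After R: P2 chooses B → P1 gets 7
P1 chooses R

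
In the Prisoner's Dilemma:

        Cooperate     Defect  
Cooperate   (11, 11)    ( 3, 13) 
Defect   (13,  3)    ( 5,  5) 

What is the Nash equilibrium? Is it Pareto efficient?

(Defect, Defect) is NE; not Pareto efficient

Work:
Defect dominates Cooperate for both players:
If P2 cooperates: Defect (13) > Cooperate (11)
If P2 defects: Defect (5) > Cooperate (3)
NE: (Defect, Defect) with payoff (5, 5)
But (Cooperate, Cooperate) = (11, 11) Pareto dominates (5, 5)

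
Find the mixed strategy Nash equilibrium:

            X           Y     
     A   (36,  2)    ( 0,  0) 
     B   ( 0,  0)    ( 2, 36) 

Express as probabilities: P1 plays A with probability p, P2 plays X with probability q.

p = 0.9474, q = 0.0526

Work:
Find probabilities that make opponent indifferent:
P2 chooses q to make P1 indifferent between A and B
P1 chooses p to make P2 indifferent between X and Y
Mixed NE: P1 plays (A: 0.9474, B: 0.0526), P2 plays (X: 0.0526, Y: 0.9474)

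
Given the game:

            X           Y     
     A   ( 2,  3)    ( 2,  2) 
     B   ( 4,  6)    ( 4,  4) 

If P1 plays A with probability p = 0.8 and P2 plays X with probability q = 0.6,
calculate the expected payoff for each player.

E[P1] = 2.4, E[P2] = 3.12

Work:
E[P1] = p·q·π₁(A,X) + p·(1-q)·π₁(A,Y) + (1-p)·q·π₁(B,X) + (1-p)·(1-q)·π₁(B,Y)
= 0.8·0.6·2 + 0.8·0.4·2 + 0.2·0.6·4 + 0.2·0.4·4
= 2.4

E[P2] = 3.12 (similar calculation)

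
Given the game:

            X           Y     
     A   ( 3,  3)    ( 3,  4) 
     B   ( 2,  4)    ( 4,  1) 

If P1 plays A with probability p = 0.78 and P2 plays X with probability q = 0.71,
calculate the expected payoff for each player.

E[P1] = 2.9076, E[P2] = 3.2548

Work:
E[P1] = p·q·π₁(A,X) + p·(1-q)·π₁(A,Y) + (1-p)·q·π₁(B,X) + (1-p)·(1-q)·π₁(B,Y)
= 0.78·0.71·3 + 0.78·0.29·3 + 0.22·0.71·2 + 0.22·0.29·4
= 2.9076

E[P2] = 3.2548 (similar calculation)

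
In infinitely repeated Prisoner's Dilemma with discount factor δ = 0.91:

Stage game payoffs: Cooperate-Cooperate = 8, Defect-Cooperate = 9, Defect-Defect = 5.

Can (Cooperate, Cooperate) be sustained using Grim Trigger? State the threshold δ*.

δ* = 0.25; since δ = 0.91 ≥ 0.25, cooperation can be sustained

Work:
For Grim Trigger:
Cooperate forever: 8/(1-δ)
Defect then punished: 9 + 5·δ/(1-δ)
Need: 8/(1-δ) ≥ 9 + 5·δ/(1-δ)
Solving: δ ≥ (T-R)/(T-P) = (9-8)/(9-5) = 0.25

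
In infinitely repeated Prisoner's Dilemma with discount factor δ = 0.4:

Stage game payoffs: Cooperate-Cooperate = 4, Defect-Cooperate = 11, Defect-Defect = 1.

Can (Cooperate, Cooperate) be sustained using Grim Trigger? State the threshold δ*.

δ* = 0.7; since δ = 0.4 < 0.7, cooperation cannot be sustained

Work:
For Grim Trigger:
Cooperate forever: 4/(1-δ)
Defect then punished: 11 + 1·δ/(1-δ)
Need: 4/(1-δ) ≥ 11 + 1·δ/(1-δ)
Solving: δ ≥ (T-R)/(T-P) = (11-4)/(11-1) = 0.7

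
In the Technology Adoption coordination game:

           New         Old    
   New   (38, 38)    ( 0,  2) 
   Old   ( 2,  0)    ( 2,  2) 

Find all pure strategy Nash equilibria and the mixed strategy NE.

Pure NE: (New, New) and (Old, Old); Mixed NE: p = 0.0526, q = 0.0526

Work:
Check pure NE:
(New, New): (38, 38) - no unilateral deviation beneficial
(Old, Old): (2, 2) - no unilateral deviation beneficial
Mixed NE: P1 plays New with p = 0.0526, P2 plays New with q = 0.0526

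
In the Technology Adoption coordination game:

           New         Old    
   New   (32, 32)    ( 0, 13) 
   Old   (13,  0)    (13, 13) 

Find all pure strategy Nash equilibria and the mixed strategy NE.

Pure NE: (New, New) and (Old, Old); Mixed NE: p = 0.4062, q = 0.4062

Work:
Check pure NE:
(New, New): (32, 32) - no unilateral deviation beneficial
(Old, Old): (13, 13) - no unilateral deviation beneficial
Mixed NE: P1 plays New with p = 0.4062, P2 plays New with q = 0.4062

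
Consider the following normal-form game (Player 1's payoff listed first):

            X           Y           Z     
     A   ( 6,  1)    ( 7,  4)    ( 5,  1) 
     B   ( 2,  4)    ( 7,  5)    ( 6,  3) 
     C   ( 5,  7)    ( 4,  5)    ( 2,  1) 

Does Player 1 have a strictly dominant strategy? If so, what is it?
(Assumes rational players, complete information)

No strictly dominant strategy exists for Player 1

Work:
A strategy strictly dominates another if it gives a strictly higher payoff against every opponent action. Compare each pair of P1's strategies column-by-column:
  A vs B: [6 vs 2, 7 vs 7, 5 vs 6] → A does not strictly dominate B (column Y: 7 ≤ 7)
  A vs C: [6 vs 5, 7 vs 4, 5 vs 2] → A strictly dominates C
  B vs A: [2 vs 6, 7 vs 7, 6 vs 5] → B does not strictly dominate A (column X: 2 ≤ 6)
  B vs C: [2 vs 5, 7 vs 4, 6 vs 2] → B does not strictly dominate C (column X: 2 ≤ 5)
  C vs A: [5 vs 6, 4 vs 7, 2 vs 5] → C does not strictly dominate A (column X: 5 ≤ 6)
  C vs B: [5 vs 2, 4 vs 7, 2 vs 6] → C does not strictly dominate B (column Y: 4 ≤ 7)
No single strategy strictly dominates all others → no strictly dominant strategy.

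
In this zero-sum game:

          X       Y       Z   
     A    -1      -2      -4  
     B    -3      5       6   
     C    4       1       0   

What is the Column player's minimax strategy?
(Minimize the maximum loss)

Column should play X, value = 4

Work:
Column player minimizes Row's maximum payoff:
Column X: max payoff to Row = 4
Column Y: max payoff to Row = 5
Column Z: max payoff to Row = 6
Minimum is 4, achieved by column X.
Minimax strategy: X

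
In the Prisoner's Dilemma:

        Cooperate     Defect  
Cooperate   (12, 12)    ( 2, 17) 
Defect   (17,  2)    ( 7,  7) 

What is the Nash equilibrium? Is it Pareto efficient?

(Defect, Defect) is NE; not Pareto efficient

Work:
Defect dominates Cooperate for both players:
If P2 cooperates: Defect (17) > Cooperate (12)
If P2 defects: Defect (7) > Cooperate (2)
NE: (Defect, Defect) with payoff (7, 7)
But (Cooperate, Cooperate) = (12, 12) Pareto dominates (7, 7)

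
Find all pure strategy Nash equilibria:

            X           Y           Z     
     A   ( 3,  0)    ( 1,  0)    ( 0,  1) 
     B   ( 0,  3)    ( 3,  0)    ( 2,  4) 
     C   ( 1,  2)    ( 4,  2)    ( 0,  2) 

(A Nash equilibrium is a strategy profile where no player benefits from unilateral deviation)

Nash equilibrium: (B, Z), (C, Y)

Work:
Best responses:
  P1 vs X: payoffs [3, 0, 1] → best response A (payoff 3)
  P1 vs Y: payoffs [1, 3, 4] → best response C (payoff 4)
  P1 vs Z: payoffs [0, 2, 0] → best response B (payoff 2)
  P2 vs A: payoffs [0, 0, 1] → best response Z (payoff 1)
  P2 vs B: payoffs [3, 0, 4] → best response Z (payoff 4)
  P2 vs C: payoffs [2, 2, 2] → best response X/Y/Z (payoff 2)
Mutual best responses: (B,Z), (C,Y) → Nash equilibria.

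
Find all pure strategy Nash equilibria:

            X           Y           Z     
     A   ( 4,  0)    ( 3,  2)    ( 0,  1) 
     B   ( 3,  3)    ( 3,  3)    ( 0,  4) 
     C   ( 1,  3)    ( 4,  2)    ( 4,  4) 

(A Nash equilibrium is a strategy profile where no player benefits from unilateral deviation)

Nash equilibrium: (C, Z)

Work:
Best responses:
  P1 vs X: payoffs [4, 3, 1] → best response A (payoff 4)
  P1 vs Y: payoffs [3, 3, 4] → best response C (payoff 4)
  P1 vs Z: payoffs [0, 0, 4] → best response C (payoff 4)
  P2 vs A: payoffs [0, 2, 1] → best response Y (payoff 2)
  P2 vs B: payoffs [3, 3, 4] → best response Z (payoff 4)
  P2 vs C: payoffs [3, 2, 4] → best response Z (payoff 4)
Mutual best responses: (C,Z) → Nash equilibria.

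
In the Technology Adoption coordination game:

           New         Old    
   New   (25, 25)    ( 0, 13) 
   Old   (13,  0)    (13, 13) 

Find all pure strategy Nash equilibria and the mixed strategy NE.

Pure NE: (New, New) and (Old, Old); Mixed NE: p = 0.52, q = 0.52

Work:
Check pure NE:
(New, New): (25, 25) - no unilateral deviation beneficial
(Old, Old): (13, 13) - no unilateral deviation beneficial
Mixed NE: P1 plays New with p = 0.52, P2 plays New with q = 0.52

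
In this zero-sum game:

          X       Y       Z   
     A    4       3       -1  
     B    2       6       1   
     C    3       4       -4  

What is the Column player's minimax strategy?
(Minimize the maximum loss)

Column should play Z, value = 1

Work:
Column player minimizes Row's maximum payoff:
Column X: max payoff to Row = 4
Column Y: max payoff to Row = 6
Column Z: max payoff to Row = 1
Minimum is 1, achieved by column Z.
Minimax strategy: Z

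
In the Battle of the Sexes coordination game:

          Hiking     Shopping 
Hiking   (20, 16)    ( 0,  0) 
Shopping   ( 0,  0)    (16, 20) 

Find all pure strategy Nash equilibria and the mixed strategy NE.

Pure NE: (Hiking, Hiking) and (Shopping, Shopping); Mixed NE: p = 0.5556, q = 0.4444

Work:
Check pure NE:
(Hiking, Hiking): (20, 16) - no unilateral deviation beneficial
(Shopping, Shopping): (16, 20) - no unilateral deviation beneficial
Mixed NE: P1 plays Hiking with p = 0.5556, P2 plays Hiking with q = 0.4444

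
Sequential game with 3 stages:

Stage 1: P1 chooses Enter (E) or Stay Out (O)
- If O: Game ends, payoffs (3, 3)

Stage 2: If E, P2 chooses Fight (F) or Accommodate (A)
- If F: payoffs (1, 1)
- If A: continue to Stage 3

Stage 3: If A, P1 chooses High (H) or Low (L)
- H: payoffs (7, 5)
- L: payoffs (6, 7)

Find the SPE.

SPE: (E, A, H); Outcome (7, 5)

Work:
Stage 3: P1 chooses H (7 vs 6)
Stage 2: P2: F->1, A->5 (anticipating H). Choose A
Stage 1: P1: O->3, E->7 (anticipating A, H). Choose E
SPE path: E -> A -> H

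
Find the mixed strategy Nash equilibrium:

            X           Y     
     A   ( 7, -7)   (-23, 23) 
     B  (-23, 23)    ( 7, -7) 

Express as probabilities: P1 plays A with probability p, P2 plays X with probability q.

p = 0.5, q = 0.5

Work:
Find probabilities that make opponent indifferent:
P2 chooses q to make P1 indifferent between A and B
P1 chooses p to make P2 indifferent between X and Y
Mixed NE: P1 plays (A: 0.5, B: 0.5), P2 plays (X: 0.5, Y: 0.5)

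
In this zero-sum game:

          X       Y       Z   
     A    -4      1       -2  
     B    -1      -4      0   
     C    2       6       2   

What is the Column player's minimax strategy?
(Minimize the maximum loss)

Column should play X or Z (all achieve the minimum), value = 2

Work:
Column player minimizes Row's maximum payoff:
Column X: max payoff to Row = 2
Column Y: max payoff to Row = 6
Column Z: max payoff to Row = 2
Minimum is 2, achieved by columns X, Z (tied).
Each of X or Z is a minimax strategy.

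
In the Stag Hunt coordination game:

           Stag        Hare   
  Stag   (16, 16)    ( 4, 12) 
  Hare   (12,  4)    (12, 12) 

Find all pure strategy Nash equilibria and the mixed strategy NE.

Pure NE: (Stag, Stag) and (Hare, Hare); Mixed NE: p = 0.6667, q = 0.6667

Work:
Check pure NE:
(Stag, Stag): (16, 16) - no unilateral deviation beneficial
(Hare, Hare): (12, 12) - no unilateral deviation beneficial
Mixed NE: P1 plays Stag with p = 0.6667, P2 plays Stag with q = 0.6667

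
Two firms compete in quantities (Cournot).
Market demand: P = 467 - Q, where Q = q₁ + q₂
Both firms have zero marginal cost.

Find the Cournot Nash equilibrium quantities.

q₁* = q₂* = 155.67; P* = 155.67

Work:
Profit: π_i = P·q_i = (a - q_i - q_j)·q_i
FOC: ∂π_i/∂q_i = a - 2q_i - q_j = 0
Reaction function: q_i = (467 - q_j)/2
Symmetry: q* = 467/3 = 155.67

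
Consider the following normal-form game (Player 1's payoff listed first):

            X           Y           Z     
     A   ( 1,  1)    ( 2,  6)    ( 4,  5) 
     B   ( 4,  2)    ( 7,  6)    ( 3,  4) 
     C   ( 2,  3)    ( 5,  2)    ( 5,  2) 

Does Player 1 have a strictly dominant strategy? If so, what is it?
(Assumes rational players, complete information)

No strictly dominant strategy exists for Player 1

Work:
A strategy strictly dominates another if it gives a strictly higher payoff against every opponent action. Compare each pair of P1's strategies column-by-column:
  A vs B: [1 vs 4, 2 vs 7, 4 vs 3] → A does not strictly dominate B (column X: 1 ≤ 4)
  A vs C: [1 vs 2, 2 vs 5, 4 vs 5] → A does not strictly dominate C (column X: 1 ≤ 2)
  B vs A: [4 vs 1, 7 vs 2, 3 vs 4] → B does not strictly dominate A (column Z: 3 ≤ 4)
  B vs C: [4 vs 2, 7 vs 5, 3 vs 5] → B does not strictly dominate C (column Z: 3 ≤ 5)
  C vs A: [2 vs 1, 5 vs 2, 5 vs 4] → C strictly dominates A
  C vs B: [2 vs 4, 5 vs 7, 5 vs 3] → C does not strictly dominate B (column X: 2 ≤ 4)
No single strategy strictly dominates all others → no strictly dominant strategy.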